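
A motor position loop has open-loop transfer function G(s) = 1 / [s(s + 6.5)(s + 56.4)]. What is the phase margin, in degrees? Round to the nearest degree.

90°

Gain crossover: |G(jω)| = 1 at ω ≈ 0.00273 rad s⁻¹.
∠G(j0.00273) = −90° − arctan(0.00273/6.5) − arctan(0.00273/56.4) ≈ -90.03°
PM = 180° + (-90.03°) = 89.97°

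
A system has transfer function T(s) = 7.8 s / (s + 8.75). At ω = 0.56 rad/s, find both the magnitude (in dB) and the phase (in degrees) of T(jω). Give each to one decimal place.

|T| = -6.1 dB, ∠T = 86.3 deg

|j0.56| = 0.56
|j0.56 + 8.75| = √(0.56² + 8.75²) = 8.768
|T(j0.56)| = 7.8 × 0.56 / 8.768 = 0.49818
20 log₁₀(0.49818) = -6.05 dB
∠(j0.56) = 90.00°
∠(j0.56 + 8.75) = arctan(0.56/8.75) = 3.66°
∠T(j0.56) = 90.00° − 3.66° = 86.34°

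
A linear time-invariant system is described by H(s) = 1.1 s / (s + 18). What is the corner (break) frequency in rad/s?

18 rad/s

The single real pole at s = −18 gives a corner at ω = 18 rad/s.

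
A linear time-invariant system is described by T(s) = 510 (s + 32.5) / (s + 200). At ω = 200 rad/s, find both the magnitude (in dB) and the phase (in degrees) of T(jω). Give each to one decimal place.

|j200 + 32.5| = √(200² + 32.5²) = 202.6
|j200 + 200| = √(200² + 200²) = 282.8
|T(j200)| = 510 × 202.6 / 282.8 = 365.35
20 log₁₀(365.35) = 51.25 dB
∠(j200 + 32.5) = arctan(200/32.5) = 80.77°
∠(j200 + 200) = arctan(200/200) = 45.00°
∠T(j200) = 80.77° − 45.00° = 35.77°

|T| = 51.3 dB, ∠T = 35.8°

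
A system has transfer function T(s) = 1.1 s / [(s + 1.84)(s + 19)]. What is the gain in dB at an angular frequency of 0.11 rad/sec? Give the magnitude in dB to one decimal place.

-49.2 dB

|j0.11| = 0.11
|j0.11 + 1.84| = √(0.11² + 1.84²) = 1.843
|j0.11 + 19| = √(0.11² + 19²) = 19
|T(j0.11)| = 1.1 × 0.11 / (1.843 × 19) = 0.0034549
20 log₁₀(0.0034549) = -49.23 dB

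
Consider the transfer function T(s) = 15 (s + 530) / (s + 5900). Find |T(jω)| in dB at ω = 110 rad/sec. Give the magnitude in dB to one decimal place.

2.8 dB

|j110 + 530| = √(110² + 530²) = 541.3
|j110 + 5900| = √(110² + 5900²) = 5901
|T(j110)| = 15 × 541.3 / 5901 = 1.3759
20 log₁₀(1.3759) = 2.77 dB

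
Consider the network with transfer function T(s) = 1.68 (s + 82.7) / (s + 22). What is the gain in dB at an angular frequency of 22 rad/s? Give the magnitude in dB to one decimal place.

13.3 dB

|j22 + 82.7| = √(22² + 82.7²) = 85.58
|j22 + 22| = √(22² + 22²) = 31.11
|T(j22)| = 1.68 × 85.58 / 31.11 = 4.6209
20 log₁₀(4.6209) = 13.29 dB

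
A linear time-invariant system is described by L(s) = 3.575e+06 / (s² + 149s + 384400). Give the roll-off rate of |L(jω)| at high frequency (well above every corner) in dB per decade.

With 0 zeros and 2 poles, the high-frequency asymptotic slope is 20 × (0 − 2) = -40 dB/decade.

-40 dB/decade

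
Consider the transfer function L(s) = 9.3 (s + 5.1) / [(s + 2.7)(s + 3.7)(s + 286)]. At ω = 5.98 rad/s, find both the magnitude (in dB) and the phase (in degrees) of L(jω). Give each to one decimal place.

|j5.98 + 5.1| = √(5.98² + 5.1²) = 7.859
|j5.98 + 2.7| = √(5.98² + 2.7²) = 6.561
|j5.98 + 3.7| = √(5.98² + 3.7²) = 7.032
|j5.98 + 286| = √(5.98² + 286²) = 286.1
|L(j5.98)| = 9.3 × 7.859 / (6.561 × 7.032 × 286.1) = 0.0055378
20 log₁₀(0.0055378) = -45.13 dB
∠(j5.98 + 5.1) = arctan(5.98/5.1) = 49.54°
∠(j5.98 + 2.7) = arctan(5.98/2.7) = 65.70°
∠(j5.98 + 3.7) = arctan(5.98/3.7) = 58.25°
∠(j5.98 + 286) = arctan(5.98/286) = 1.20°
∠L(j5.98) = 49.54° − (65.70° + 58.25° + 1.20°) = -75.61°

|L| = -45.1 dB, ∠L = -75.6 deg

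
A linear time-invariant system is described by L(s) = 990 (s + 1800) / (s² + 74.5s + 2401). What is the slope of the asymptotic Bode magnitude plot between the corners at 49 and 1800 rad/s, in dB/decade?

In this band the factors already past their corner are: complex pole pair at ωₙ ≈ 49; net slope = -40 dB/decade.

-40 dB/decade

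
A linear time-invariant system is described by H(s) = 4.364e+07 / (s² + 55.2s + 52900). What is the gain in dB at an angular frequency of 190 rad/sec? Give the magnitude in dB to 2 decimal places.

|(j190)² + 55.2(j190) + 52900| = |16800 + j10488| = 1.981e+04
|H(j190)| = 4.364e+07 / 1.981e+04 = 2203.5
20 log₁₀(2203.5) = 66.862 dB

66.86 dB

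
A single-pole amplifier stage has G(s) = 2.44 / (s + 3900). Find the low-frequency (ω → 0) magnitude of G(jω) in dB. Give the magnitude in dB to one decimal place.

G(0) = 2.44 / 3900 = 0.00062564
20 log₁₀(0.00062564) = -64.07 dB

-64.1 dB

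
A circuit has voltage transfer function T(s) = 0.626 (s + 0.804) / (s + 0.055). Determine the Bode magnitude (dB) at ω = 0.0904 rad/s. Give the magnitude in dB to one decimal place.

|j0.0904 + 0.804| = √(0.0904² + 0.804²) = 0.8091
|j0.0904 + 0.055| = √(0.0904² + 0.055²) = 0.1058
|T(j0.0904)| = 0.626 × 0.8091 / 0.1058 = 4.7864
20 log₁₀(4.7864) = 13.60 dB

13.6 dB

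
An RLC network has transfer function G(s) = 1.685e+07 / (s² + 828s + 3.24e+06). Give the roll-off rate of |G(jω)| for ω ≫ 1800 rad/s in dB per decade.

-40 dB/decade

With 0 zeros and 2 poles, the high-frequency asymptotic slope is 20 × (0 − 2) = -40 dB/decade.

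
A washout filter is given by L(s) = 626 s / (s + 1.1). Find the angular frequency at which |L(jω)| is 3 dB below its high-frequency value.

1.1 rad/s

For a single-pole high-pass, the −3 dB point is at the pole: ω = 1.1 rad/s.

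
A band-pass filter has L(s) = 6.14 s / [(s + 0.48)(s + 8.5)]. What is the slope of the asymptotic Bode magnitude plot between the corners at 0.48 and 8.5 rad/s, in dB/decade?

0 dB/decade

In this band the factors already past their corner are: 1 differentiator zero, pole at 0.48; net slope = 0 dB/decade.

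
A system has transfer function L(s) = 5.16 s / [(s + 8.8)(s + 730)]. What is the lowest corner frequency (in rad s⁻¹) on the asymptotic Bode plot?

8.8 rad s⁻¹

Break frequencies occur at each pole and zero magnitude: 8.8 rad s⁻¹, 730 rad s⁻¹.
The lowest is 8.8 rad s⁻¹.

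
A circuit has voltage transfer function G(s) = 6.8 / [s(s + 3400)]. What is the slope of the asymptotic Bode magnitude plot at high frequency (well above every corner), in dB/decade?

With 0 zeros and 2 poles, the high-frequency asymptotic slope is 20 × (0 − 2) = -40 dB/decade.

-40 dB/decade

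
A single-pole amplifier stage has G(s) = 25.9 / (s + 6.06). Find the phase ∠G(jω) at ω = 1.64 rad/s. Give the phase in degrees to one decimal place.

-15.1 deg

∠(j1.64 + 6.06) = arctan(1.64/6.06) = 15.14°
∠G(j1.64) = −15.14° = -15.14°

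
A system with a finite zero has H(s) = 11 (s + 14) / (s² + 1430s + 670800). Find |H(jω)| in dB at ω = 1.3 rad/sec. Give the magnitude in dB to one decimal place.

-72.7 dB

|j1.3 + 14| = √(1.3² + 14²) = 14.06
|(j1.3)² + 1430(j1.3) + 670800| = |6.708e+05 + j1859| = 6.708e+05
|H(j1.3)| = 11 × 14.06 / 6.708e+05 = 0.00023056
20 log₁₀(0.00023056) = -72.74 dB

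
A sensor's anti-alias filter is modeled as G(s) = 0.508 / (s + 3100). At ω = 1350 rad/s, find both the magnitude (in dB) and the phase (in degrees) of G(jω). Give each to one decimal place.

|j1350 + 3100| = √(1350² + 3100²) = 3381
|G(j1350)| = 0.508 / 3381 = 0.00015024
20 log₁₀(0.00015024) = -76.46 dB
∠(j1350 + 3100) = arctan(1350/3100) = 23.53°
∠G(j1350) = −23.53° = -23.53°

|G| = -76.5 dB, ∠G = -23.5 deg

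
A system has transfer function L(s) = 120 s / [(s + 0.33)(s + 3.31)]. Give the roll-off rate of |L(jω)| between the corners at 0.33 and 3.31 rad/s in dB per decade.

0 dB/decade

In this band the factors already past their corner are: 1 differentiator zero, pole at 0.33; net slope = 0 dB/decade.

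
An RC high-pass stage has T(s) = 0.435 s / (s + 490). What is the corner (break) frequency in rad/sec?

490 rad/sec

The single real pole at s = −490 gives a corner at ω = 490 rad/sec.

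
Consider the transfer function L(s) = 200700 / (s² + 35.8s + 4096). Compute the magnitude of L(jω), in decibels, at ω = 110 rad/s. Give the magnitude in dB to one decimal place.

27.0 dB

|(j110)² + 35.8(j110) + 4096| = |-8004 + j3938| = 8920
|L(j110)| = 200700 / 8920 = 22.499
20 log₁₀(22.499) = 27.04 dB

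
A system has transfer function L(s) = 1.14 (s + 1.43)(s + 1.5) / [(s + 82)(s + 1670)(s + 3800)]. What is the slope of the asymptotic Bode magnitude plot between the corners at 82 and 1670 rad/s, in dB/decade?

20 dB/decade

In this band the factors already past their corner are: zero at 1.43, zero at 1.5, pole at 82; net slope = 20 dB/decade.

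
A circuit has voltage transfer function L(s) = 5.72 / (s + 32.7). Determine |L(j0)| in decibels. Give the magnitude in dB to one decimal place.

-15.1 dB

L(0) = 5.72 / 32.7 = 0.17492
20 log₁₀(0.17492) = -15.14 dB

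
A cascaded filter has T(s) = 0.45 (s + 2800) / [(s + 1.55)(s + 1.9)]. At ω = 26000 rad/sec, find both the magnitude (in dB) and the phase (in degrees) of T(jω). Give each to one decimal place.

|j26000 + 2800| = √(26000² + 2800²) = 2.615e+04
|j26000 + 1.55| = √(26000² + 1.55²) = 2.6e+04
|j26000 + 1.9| = √(26000² + 1.9²) = 2.6e+04
|T(j26000)| = 0.45 × 2.615e+04 / (2.6e+04 × 2.6e+04) = 1.7408e-05
20 log₁₀(1.7408e-05) = -95.19 dB
∠(j26000 + 2800) = arctan(26000/2800) = 83.85°
∠(j26000 + 1.55) = arctan(26000/1.55) = 90.00°
∠(j26000 + 1.9) = arctan(26000/1.9) = 90.00°
∠T(j26000) = 83.85° − (90.00° + 90.00°) = -96.14°

|T| = -95.2 dB, ∠T = -96.1 deg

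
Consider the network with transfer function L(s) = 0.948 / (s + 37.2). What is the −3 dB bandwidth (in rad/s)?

37.2 rad/s

For a single-pole low-pass, the −3 dB point is at the pole: ω = 37.2 rad/s.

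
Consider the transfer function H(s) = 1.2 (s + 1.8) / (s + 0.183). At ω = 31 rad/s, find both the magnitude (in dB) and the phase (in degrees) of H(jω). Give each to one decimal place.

|H| = 1.6 dB, ∠H = -3.0°

|j31 + 1.8| = √(31² + 1.8²) = 31.05
|j31 + 0.183| = √(31² + 0.183²) = 31
|H(j31)| = 1.2 × 31.05 / 31 = 1.202
20 log₁₀(1.202) = 1.60 dB
∠(j31 + 1.8) = arctan(31/1.8) = 86.68°
∠(j31 + 0.183) = arctan(31/0.183) = 89.66°
∠H(j31) = 86.68° − 89.66° = -2.98°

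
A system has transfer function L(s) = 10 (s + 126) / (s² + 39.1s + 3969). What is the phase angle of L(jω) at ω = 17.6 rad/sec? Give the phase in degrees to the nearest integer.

-3 deg

∠(j17.6 + 126) = arctan(17.6/126) = 7.95°
∠[(j17.6)² + 39.1(j17.6) + 3969] = ∠[3659.2 + j688.16] = 10.65°
∠L(j17.6) = 7.95° − 10.65° = -2.70°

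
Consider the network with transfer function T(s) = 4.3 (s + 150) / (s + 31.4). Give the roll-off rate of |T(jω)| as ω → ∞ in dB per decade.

0 dB/decade

With 1 zero and 1 pole, the high-frequency asymptotic slope is 20 × (1 − 1) = 0 dB/decade.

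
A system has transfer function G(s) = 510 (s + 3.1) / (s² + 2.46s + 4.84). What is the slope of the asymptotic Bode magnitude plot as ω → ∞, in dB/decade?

With 1 zero and 2 poles, the high-frequency asymptotic slope is 20 × (1 − 2) = -20 dB/decade.

-20 dB/decade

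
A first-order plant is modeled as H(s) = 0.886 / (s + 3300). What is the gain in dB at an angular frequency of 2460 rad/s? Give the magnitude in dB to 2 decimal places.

|j2460 + 3300| = √(2460² + 3300²) = 4116
|H(j2460)| = 0.886 / 4116 = 0.00021526
20 log₁₀(0.00021526) = -73.341 dB

-73.34 dB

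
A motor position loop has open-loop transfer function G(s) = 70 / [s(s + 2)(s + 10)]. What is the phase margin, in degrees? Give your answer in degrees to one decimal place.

28.7°

Gain crossover: |G(jω)| = 1 at ω ≈ 2.26 rad/sec.
∠G(j2.26) = −90° − arctan(2.26/2) − arctan(2.26/10) ≈ -151.25°
PM = 180° + (-151.25°) = 28.75°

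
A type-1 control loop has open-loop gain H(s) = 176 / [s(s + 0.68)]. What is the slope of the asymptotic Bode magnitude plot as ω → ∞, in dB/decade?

With 0 zeros and 2 poles, the high-frequency asymptotic slope is 20 × (0 − 2) = -40 dB/decade.

-40 dB/decade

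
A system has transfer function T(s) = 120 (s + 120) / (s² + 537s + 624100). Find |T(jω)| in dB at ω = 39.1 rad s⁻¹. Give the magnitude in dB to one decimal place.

|j39.1 + 120| = √(39.1² + 120²) = 126.2
|(j39.1)² + 537(j39.1) + 624100| = |6.2257e+05 + j20997| = 6.229e+05
|T(j39.1)| = 120 × 126.2 / 6.229e+05 = 0.024313
20 log₁₀(0.024313) = -32.28 dB

-32.3 dB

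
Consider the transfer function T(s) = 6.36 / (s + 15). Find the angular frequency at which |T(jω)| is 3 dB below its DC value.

For a single-pole low-pass, the −3 dB point is at the pole: ω = 15 rad/s.

15 rad/s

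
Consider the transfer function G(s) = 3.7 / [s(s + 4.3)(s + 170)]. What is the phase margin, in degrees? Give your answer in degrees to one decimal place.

Gain crossover: |G(jω)| = 1 at ω ≈ 0.00506 rad/sec.
∠G(j0.00506) = −90° − arctan(0.00506/4.3) − arctan(0.00506/170) ≈ -90.07°
PM = 180° + (-90.07°) = 89.93°

89.9°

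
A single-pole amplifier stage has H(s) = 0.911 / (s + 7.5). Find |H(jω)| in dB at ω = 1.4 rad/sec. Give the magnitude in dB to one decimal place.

-18.5 dB

|j1.4 + 7.5| = √(1.4² + 7.5²) = 7.63
|H(j1.4)| = 0.911 / 7.63 = 0.1194
20 log₁₀(0.1194) = -18.46 dB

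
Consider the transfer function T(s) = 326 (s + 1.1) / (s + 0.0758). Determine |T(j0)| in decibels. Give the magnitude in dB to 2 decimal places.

73.50 dB

T(0) = 326 × 1.1 / 0.0758 = 4730.9
20 log₁₀(4730.9) = 73.499 dB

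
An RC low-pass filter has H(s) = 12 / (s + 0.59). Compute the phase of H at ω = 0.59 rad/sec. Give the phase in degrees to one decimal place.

-45.0°

∠(j0.59 + 0.59) = arctan(0.59/0.59) = 45.00°
∠H(j0.59) = −45.00° = -45.00°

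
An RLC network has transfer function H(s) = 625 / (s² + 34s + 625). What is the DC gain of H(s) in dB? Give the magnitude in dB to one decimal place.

0.0 dB

H(0) = 625 / 625 = 1
20 log₁₀(1) = 0.00 dB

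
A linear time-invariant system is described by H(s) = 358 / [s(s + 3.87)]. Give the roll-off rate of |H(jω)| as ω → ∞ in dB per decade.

With 0 zeros and 2 poles, the high-frequency asymptotic slope is 20 × (0 − 2) = -40 dB/decade.

-40 dB/decade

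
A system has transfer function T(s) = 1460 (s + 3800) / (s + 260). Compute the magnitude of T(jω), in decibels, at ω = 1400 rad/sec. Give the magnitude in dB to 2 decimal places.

|j1400 + 3800| = √(1400² + 3800²) = 4050
|j1400 + 260| = √(1400² + 260²) = 1424
|T(j1400)| = 1460 × 4050 / 1424 = 4152.3
20 log₁₀(4152.3) = 72.366 dB

72.37 dB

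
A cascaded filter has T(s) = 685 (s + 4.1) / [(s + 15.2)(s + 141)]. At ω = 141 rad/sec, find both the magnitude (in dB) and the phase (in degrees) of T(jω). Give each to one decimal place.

|j141 + 4.1| = √(141² + 4.1²) = 141.1
|j141 + 15.2| = √(141² + 15.2²) = 141.8
|j141 + 141| = √(141² + 141²) = 199.4
|T(j141)| = 685 × 141.1 / (141.8 × 199.4) = 3.4169
20 log₁₀(3.4169) = 10.67 dB
∠(j141 + 4.1) = arctan(141/4.1) = 88.33°
∠(j141 + 15.2) = arctan(141/15.2) = 83.85°
∠(j141 + 141) = arctan(141/141) = 45.00°
∠T(j141) = 88.33° − (83.85° + 45.00°) = -40.51°

|T| = 10.7 dB, ∠T = -40.5°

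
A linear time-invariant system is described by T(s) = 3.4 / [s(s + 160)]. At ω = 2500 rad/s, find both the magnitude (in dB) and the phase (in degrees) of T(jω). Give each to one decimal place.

|T| = -125.3 dB, ∠T = -176.3 deg

|j2500 + 160| = √(2500² + 160²) = 2505
|j2500| = 2500
|T(j2500)| = 3.4 / (2505 × 2500) = 5.4289e-07
20 log₁₀(5.4289e-07) = -125.31 dB
∠(j2500 + 160) = arctan(2500/160) = 86.34°
∠(j2500) = 90.00°
∠T(j2500) = − (86.34° + 90.00°) = -176.34°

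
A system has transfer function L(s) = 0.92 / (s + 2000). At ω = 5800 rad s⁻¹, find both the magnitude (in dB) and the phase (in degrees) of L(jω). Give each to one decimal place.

|L| = -76.5 dB, ∠L = -71.0°

|j5800 + 2000| = √(5800² + 2000²) = 6135
|L(j5800)| = 0.92 / 6135 = 0.00014996
20 log₁₀(0.00014996) = -76.48 dB
∠(j5800 + 2000) = arctan(5800/2000) = 70.97°
∠L(j5800) = −70.97° = -70.97°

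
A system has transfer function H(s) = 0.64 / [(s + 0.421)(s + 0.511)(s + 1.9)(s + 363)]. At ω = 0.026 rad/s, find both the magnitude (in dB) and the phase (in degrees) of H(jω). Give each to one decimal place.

|j0.026 + 0.421| = √(0.026² + 0.421²) = 0.4218
|j0.026 + 0.511| = √(0.026² + 0.511²) = 0.5117
|j0.026 + 1.9| = √(0.026² + 1.9²) = 1.9
|j0.026 + 363| = √(0.026² + 363²) = 363
|H(j0.026)| = 0.64 / (0.4218 × 0.5117 × 1.9 × 363) = 0.0042992
20 log₁₀(0.0042992) = -47.33 dB
∠(j0.026 + 0.421) = arctan(0.026/0.421) = 3.53°
∠(j0.026 + 0.511) = arctan(0.026/0.511) = 2.91°
∠(j0.026 + 1.9) = arctan(0.026/1.9) = 0.78°
∠(j0.026 + 363) = arctan(0.026/363) = 0.00°
∠H(j0.026) = − (3.53° + 2.91° + 0.78° + 0.00°) = -7.23°

|H| = -47.3 dB, ∠H = -7.2°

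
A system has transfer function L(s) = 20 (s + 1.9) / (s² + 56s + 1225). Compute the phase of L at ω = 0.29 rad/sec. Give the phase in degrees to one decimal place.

∠(j0.29 + 1.9) = arctan(0.29/1.9) = 8.68°
∠[(j0.29)² + 56(j0.29) + 1225] = ∠[1224.9 + j16.24] = 0.76°
∠L(j0.29) = 8.68° − 0.76° = 7.92°

7.9°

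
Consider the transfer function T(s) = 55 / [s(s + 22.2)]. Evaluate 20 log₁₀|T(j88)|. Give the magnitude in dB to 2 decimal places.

|j88 + 22.2| = √(88² + 22.2²) = 90.76
|j88| = 88
|T(j88)| = 55 / (90.76 × 88) = 0.0068865
20 log₁₀(0.0068865) = -43.240 dB

-43.24 dB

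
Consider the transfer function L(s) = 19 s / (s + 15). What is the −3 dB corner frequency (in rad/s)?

For a single-pole high-pass, the −3 dB point is at the pole: ω = 15 rad/s.

15 rad/s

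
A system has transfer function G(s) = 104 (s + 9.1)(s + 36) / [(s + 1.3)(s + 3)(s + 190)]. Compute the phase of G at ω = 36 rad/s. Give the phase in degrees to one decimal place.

-63.1°

∠(j36 + 9.1) = arctan(36/9.1) = 75.81°
∠(j36 + 36) = arctan(36/36) = 45.00°
∠(j36 + 1.3) = arctan(36/1.3) = 87.93°
∠(j36 + 3) = arctan(36/3) = 85.24°
∠(j36 + 190) = arctan(36/190) = 10.73°
∠G(j36) = 75.81° + 45.00° − (87.93° + 85.24° + 10.73°) = -63.08°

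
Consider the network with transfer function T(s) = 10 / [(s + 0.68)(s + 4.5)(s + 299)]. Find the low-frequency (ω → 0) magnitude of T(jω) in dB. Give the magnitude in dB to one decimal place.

-39.2 dB

T(0) = 10 / (0.68 × 4.5 × 299) = 0.01093
20 log₁₀(0.01093) = -39.23 dB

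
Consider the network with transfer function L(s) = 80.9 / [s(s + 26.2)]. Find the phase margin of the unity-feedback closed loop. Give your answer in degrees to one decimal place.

Gain crossover: |L(jω)| = 1 at ω ≈ 3.07 rad/s.
∠L(j3.07) = −90° − arctan(3.07/26.2) ≈ -96.68°
PM = 180° + (-96.68°) = 83.32°

83.3 deg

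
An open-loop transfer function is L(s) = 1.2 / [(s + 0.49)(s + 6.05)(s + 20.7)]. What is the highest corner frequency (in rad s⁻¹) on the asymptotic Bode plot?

Break frequencies occur at each pole and zero magnitude: 0.49 rad s⁻¹, 6.05 rad s⁻¹, 20.7 rad s⁻¹.
The highest is 20.7 rad s⁻¹.

20.7 rad s⁻¹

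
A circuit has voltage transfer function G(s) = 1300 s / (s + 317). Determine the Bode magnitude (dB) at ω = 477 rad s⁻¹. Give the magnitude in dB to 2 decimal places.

|j477| = 477
|j477 + 317| = √(477² + 317²) = 572.7
|G(j477)| = 1300 × 477 / 572.7 = 1082.7
20 log₁₀(1082.7) = 60.690 dB

60.69 dB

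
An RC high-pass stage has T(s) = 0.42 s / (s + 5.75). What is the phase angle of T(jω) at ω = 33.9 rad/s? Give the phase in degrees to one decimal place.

∠(j33.9) = 90.00°
∠(j33.9 + 5.75) = arctan(33.9/5.75) = 80.37°
∠T(j33.9) = 90.00° − 80.37° = 9.63°

9.6°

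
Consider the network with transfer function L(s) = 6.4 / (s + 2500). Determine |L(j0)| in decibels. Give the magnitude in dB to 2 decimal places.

-51.84 dB

L(0) = 6.4 / 2500 = 0.00256
20 log₁₀(0.00256) = -51.835 dB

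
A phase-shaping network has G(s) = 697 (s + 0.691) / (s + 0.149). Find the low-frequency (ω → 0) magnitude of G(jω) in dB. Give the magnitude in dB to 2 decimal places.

70.19 dB

G(0) = 697 × 0.691 / 0.149 = 3232.4
20 log₁₀(3232.4) = 70.190 dB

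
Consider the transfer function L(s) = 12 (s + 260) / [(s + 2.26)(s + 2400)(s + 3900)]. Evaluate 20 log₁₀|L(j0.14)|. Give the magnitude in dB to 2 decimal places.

|j0.14 + 260| = √(0.14² + 260²) = 260
|j0.14 + 2.26| = √(0.14² + 2.26²) = 2.264
|j0.14 + 2400| = √(0.14² + 2400²) = 2400
|j0.14 + 3900| = √(0.14² + 3900²) = 3900
|L(j0.14)| = 12 × 260 / (2.264 × 2400 × 3900) = 0.00014721
20 log₁₀(0.00014721) = -76.641 dB

-76.64 dB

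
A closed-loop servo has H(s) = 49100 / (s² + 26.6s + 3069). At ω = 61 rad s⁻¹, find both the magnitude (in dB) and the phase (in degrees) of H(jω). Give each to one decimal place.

|(j61)² + 26.6(j61) + 3069| = |-652 + j1622.6| = 1749
|H(j61)| = 49100 / 1749 = 28.078
20 log₁₀(28.078) = 28.97 dB
∠[(j61)² + 26.6(j61) + 3069] = ∠[-652 + j1622.6] = 111.89°
∠H(j61) = −111.89° = -111.89°

|H| = 29.0 dB, ∠H = -111.9°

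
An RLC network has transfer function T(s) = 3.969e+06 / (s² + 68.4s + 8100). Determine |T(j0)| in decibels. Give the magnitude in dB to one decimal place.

53.8 dB

T(0) = 3.969e+06 / 8100 = 490
20 log₁₀(490) = 53.80 dB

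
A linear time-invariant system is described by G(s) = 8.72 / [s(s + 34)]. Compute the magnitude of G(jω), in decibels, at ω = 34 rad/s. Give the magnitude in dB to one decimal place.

|j34 + 34| = √(34² + 34²) = 48.08
|j34| = 34
|G(j34)| = 8.72 / (48.08 × 34) = 0.0053339
20 log₁₀(0.0053339) = -45.46 dB

-45.5 dB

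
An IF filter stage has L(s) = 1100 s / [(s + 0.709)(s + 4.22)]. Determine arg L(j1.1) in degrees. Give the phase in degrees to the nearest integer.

∠(j1.1) = 90.00°
∠(j1.1 + 0.709) = arctan(1.1/0.709) = 57.20°
∠(j1.1 + 4.22) = arctan(1.1/4.22) = 14.61°
∠L(j1.1) = 90.00° − (57.20° + 14.61°) = 18.19°

18 deg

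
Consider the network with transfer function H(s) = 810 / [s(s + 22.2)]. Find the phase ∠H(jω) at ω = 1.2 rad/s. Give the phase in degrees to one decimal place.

-93.1 deg

∠(j1.2 + 22.2) = arctan(1.2/22.2) = 3.09°
∠(j1.2) = 90.00°
∠H(j1.2) = − (3.09° + 90.00°) = -93.09°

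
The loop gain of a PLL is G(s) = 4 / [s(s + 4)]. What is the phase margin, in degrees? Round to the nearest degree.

76°

Gain crossover: |G(jω)| = 1 at ω ≈ 0.972 rad/s.
∠G(j0.972) = −90° − arctan(0.972/4) ≈ -103.65°
PM = 180° + (-103.65°) = 76.35°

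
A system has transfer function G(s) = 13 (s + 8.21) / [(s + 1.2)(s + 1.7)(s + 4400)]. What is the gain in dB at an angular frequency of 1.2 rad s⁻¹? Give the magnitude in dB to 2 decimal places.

|j1.2 + 8.21| = √(1.2² + 8.21²) = 8.297
|j1.2 + 1.2| = √(1.2² + 1.2²) = 1.697
|j1.2 + 1.7| = √(1.2² + 1.7²) = 2.081
|j1.2 + 4400| = √(1.2² + 4400²) = 4400
|G(j1.2)| = 13 × 8.297 / (1.697 × 2.081 × 4400) = 0.006942
20 log₁₀(0.006942) = -43.170 dB

-43.17 dB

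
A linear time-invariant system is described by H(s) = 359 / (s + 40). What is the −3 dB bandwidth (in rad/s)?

For a single-pole low-pass, the −3 dB point is at the pole: ω = 40 rad/s.

40 rad/s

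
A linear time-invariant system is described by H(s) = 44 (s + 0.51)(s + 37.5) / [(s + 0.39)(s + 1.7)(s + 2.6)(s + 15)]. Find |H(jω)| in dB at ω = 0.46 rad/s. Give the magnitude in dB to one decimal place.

28.6 dB

|j0.46 + 0.51| = √(0.46² + 0.51²) = 0.6868
|j0.46 + 37.5| = √(0.46² + 37.5²) = 37.5
|j0.46 + 0.39| = √(0.46² + 0.39²) = 0.6031
|j0.46 + 1.7| = √(0.46² + 1.7²) = 1.761
|j0.46 + 2.6| = √(0.46² + 2.6²) = 2.64
|j0.46 + 15| = √(0.46² + 15²) = 15.01
|H(j0.46)| = 44 × 0.6868 × 37.5 / (0.6031 × 1.761 × 2.64 × 15.01) = 26.929
20 log₁₀(26.929) = 28.60 dB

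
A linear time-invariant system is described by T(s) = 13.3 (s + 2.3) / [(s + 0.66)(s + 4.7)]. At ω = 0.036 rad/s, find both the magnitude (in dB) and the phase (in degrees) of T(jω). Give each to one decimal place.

|T| = 19.9 dB, ∠T = -2.7 deg

|j0.036 + 2.3| = √(0.036² + 2.3²) = 2.3
|j0.036 + 0.66| = √(0.036² + 0.66²) = 0.661
|j0.036 + 4.7| = √(0.036² + 4.7²) = 4.7
|T(j0.036)| = 13.3 × 2.3 / (0.661 × 4.7) = 9.8477
20 log₁₀(9.8477) = 19.87 dB
∠(j0.036 + 2.3) = arctan(0.036/2.3) = 0.90°
∠(j0.036 + 0.66) = arctan(0.036/0.66) = 3.12°
∠(j0.036 + 4.7) = arctan(0.036/4.7) = 0.44°
∠T(j0.036) = 0.90° − (3.12° + 0.44°) = -2.66°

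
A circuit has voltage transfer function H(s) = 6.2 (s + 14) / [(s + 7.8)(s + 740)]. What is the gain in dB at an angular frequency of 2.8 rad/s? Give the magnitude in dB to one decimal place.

-36.8 dB

|j2.8 + 14| = √(2.8² + 14²) = 14.28
|j2.8 + 7.8| = √(2.8² + 7.8²) = 8.287
|j2.8 + 740| = √(2.8² + 740²) = 740
|H(j2.8)| = 6.2 × 14.28 / (8.287 × 740) = 0.014434
20 log₁₀(0.014434) = -36.81 dB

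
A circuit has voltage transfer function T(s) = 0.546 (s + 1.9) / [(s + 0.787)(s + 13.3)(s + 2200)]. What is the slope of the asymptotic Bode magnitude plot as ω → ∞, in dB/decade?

-40 dB/decade

With 1 zero and 3 poles, the high-frequency asymptotic slope is 20 × (1 − 3) = -40 dB/decade.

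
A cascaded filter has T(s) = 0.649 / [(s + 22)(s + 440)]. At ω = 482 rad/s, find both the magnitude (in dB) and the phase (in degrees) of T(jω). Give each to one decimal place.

|T| = -113.7 dB, ∠T = -135.0°

|j482 + 22| = √(482² + 22²) = 482.5
|j482 + 440| = √(482² + 440²) = 652.6
|T(j482)| = 0.649 / (482.5 × 652.6) = 2.061e-06
20 log₁₀(2.061e-06) = -113.72 dB
∠(j482 + 22) = arctan(482/22) = 87.39°
∠(j482 + 440) = arctan(482/440) = 47.61°
∠T(j482) = − (87.39° + 47.61°) = -134.99°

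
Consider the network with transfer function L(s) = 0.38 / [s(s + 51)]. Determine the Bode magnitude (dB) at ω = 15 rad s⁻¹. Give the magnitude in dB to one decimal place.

|j15 + 51| = √(15² + 51²) = 53.16
|j15| = 15
|L(j15)| = 0.38 / (53.16 × 15) = 0.00047655
20 log₁₀(0.00047655) = -66.44 dB

-66.4 dB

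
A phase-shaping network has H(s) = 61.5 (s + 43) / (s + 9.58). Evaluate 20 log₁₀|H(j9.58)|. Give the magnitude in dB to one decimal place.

46.0 dB

|j9.58 + 43| = √(9.58² + 43²) = 44.05
|j9.58 + 9.58| = √(9.58² + 9.58²) = 13.55
|H(j9.58)| = 61.5 × 44.05 / 13.55 = 199.98
20 log₁₀(199.98) = 46.02 dB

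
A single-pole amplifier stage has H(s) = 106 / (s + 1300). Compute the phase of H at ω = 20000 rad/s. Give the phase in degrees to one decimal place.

∠(j20000 + 1300) = arctan(20000/1300) = 86.28°
∠H(j20000) = −86.28° = -86.28°

-86.3°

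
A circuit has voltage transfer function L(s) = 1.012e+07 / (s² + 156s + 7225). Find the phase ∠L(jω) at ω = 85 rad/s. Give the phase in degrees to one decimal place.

∠[(j85)² + 156(j85) + 7225] = ∠[0 + j13260] = 90.00°
∠L(j85) = −90.00° = -90.00°

-90.0°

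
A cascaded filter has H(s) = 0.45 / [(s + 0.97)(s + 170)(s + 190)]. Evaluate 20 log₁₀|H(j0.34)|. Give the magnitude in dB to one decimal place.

|j0.34 + 0.97| = √(0.34² + 0.97²) = 1.028
|j0.34 + 170| = √(0.34² + 170²) = 170
|j0.34 + 190| = √(0.34² + 190²) = 190
|H(j0.34)| = 0.45 / (1.028 × 170 × 190) = 1.3554e-05
20 log₁₀(1.3554e-05) = -97.36 dB

-97.4 dB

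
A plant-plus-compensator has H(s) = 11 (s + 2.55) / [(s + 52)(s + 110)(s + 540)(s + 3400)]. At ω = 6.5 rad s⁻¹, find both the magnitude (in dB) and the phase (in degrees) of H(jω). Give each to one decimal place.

|H| = -162.8 dB, ∠H = 57.3°

|j6.5 + 2.55| = √(6.5² + 2.55²) = 6.982
|j6.5 + 52| = √(6.5² + 52²) = 52.4
|j6.5 + 110| = √(6.5² + 110²) = 110.2
|j6.5 + 540| = √(6.5² + 540²) = 540
|j6.5 + 3400| = √(6.5² + 3400²) = 3400
|H(j6.5)| = 11 × 6.982 / (52.4 × 110.2 × 540 × 3400) = 7.2438e-09
20 log₁₀(7.2438e-09) = -162.80 dB
∠(j6.5 + 2.55) = arctan(6.5/2.55) = 68.58°
∠(j6.5 + 52) = arctan(6.5/52) = 7.13°
∠(j6.5 + 110) = arctan(6.5/110) = 3.38°
∠(j6.5 + 540) = arctan(6.5/540) = 0.69°
∠(j6.5 + 3400) = arctan(6.5/3400) = 0.11°
∠H(j6.5) = 68.58° − (7.13° + 3.38° + 0.69° + 0.11°) = 57.27°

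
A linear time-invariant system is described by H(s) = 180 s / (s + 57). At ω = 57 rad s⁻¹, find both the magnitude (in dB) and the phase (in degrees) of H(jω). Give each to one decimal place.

|H| = 42.1 dB, ∠H = 45.0 deg

|j57| = 57
|j57 + 57| = √(57² + 57²) = 80.61
|H(j57)| = 180 × 57 / 80.61 = 127.28
20 log₁₀(127.28) = 42.10 dB
∠(j57) = 90.00°
∠(j57 + 57) = arctan(57/57) = 45.00°
∠H(j57) = 90.00° − 45.00° = 45.00°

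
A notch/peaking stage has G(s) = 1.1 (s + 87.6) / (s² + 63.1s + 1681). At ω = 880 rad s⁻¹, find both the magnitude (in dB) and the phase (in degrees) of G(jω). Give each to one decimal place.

|G| = -58.0 dB, ∠G = -91.6 deg

|j880 + 87.6| = √(880² + 87.6²) = 884.3
|(j880)² + 63.1(j880) + 1681| = |-7.7272e+05 + j55528| = 7.747e+05
|G(j880)| = 1.1 × 884.3 / 7.747e+05 = 0.0012557
20 log₁₀(0.0012557) = -58.02 dB
∠(j880 + 87.6) = arctan(880/87.6) = 84.32°
∠[(j880)² + 63.1(j880) + 1681] = ∠[-7.7272e+05 + j55528] = 175.89°
∠G(j880) = 84.32° − 175.89° = -91.57°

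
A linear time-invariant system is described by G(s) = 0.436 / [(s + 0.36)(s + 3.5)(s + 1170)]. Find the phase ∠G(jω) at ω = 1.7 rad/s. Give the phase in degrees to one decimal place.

-104.0°

∠(j1.7 + 0.36) = arctan(1.7/0.36) = 78.04°
∠(j1.7 + 3.5) = arctan(1.7/3.5) = 25.91°
∠(j1.7 + 1170) = arctan(1.7/1170) = 0.08°
∠G(j1.7) = − (78.04° + 25.91° + 0.08°) = -104.03°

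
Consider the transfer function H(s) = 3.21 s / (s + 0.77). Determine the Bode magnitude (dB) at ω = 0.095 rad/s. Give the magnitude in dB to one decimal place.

|j0.095| = 0.095
|j0.095 + 0.77| = √(0.095² + 0.77²) = 0.7758
|H(j0.095)| = 3.21 × 0.095 / 0.7758 = 0.39306
20 log₁₀(0.39306) = -8.11 dB

-8.1 dB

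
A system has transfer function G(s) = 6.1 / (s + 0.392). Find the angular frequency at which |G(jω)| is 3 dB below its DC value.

0.392 rad/s

For a single-pole low-pass, the −3 dB point is at the pole: ω = 0.392 rad/s.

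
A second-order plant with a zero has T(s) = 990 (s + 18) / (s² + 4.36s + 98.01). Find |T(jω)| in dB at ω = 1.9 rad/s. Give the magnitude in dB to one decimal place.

|j1.9 + 18| = √(1.9² + 18²) = 18.1
|(j1.9)² + 4.36(j1.9) + 98.01| = |94.4 + j8.284| = 94.76
|T(j1.9)| = 990 × 18.1 / 94.76 = 189.09
20 log₁₀(189.09) = 45.53 dB

45.5 dB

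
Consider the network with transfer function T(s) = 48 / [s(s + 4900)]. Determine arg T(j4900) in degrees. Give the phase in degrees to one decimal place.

∠(j4900 + 4900) = arctan(4900/4900) = 45.00°
∠(j4900) = 90.00°
∠T(j4900) = − (45.00° + 90.00°) = -135.00°

-135.0°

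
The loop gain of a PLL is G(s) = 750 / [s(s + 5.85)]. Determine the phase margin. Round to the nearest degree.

12°

Gain crossover: |G(jω)| = 1 at ω ≈ 27.1 rad/s.
∠G(j27.1) = −90° − arctan(27.1/5.85) ≈ -167.81°
PM = 180° + (-167.81°) = 12.19°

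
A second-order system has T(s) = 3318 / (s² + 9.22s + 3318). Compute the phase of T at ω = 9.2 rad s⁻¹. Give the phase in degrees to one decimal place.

∠[(j9.2)² + 9.22(j9.2) + 3318] = ∠[3233.4 + j84.824] = 1.50°
∠T(j9.2) = −1.50° = -1.50°

-1.5 deg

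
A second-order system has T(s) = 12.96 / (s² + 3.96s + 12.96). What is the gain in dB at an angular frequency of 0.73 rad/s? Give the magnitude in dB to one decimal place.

|(j0.73)² + 3.96(j0.73) + 12.96| = |12.427 + j2.8908| = 12.76
|T(j0.73)| = 12.96 / 12.76 = 1.0158
20 log₁₀(1.0158) = 0.14 dB

0.1 dB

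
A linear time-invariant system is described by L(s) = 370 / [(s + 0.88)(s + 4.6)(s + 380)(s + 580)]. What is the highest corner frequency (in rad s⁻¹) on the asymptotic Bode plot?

580 rad s⁻¹

Break frequencies occur at each pole and zero magnitude: 0.88 rad s⁻¹, 4.6 rad s⁻¹, 380 rad s⁻¹, 580 rad s⁻¹.
The highest is 580 rad s⁻¹.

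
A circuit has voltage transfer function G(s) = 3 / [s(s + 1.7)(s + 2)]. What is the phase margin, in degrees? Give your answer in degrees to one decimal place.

Gain crossover: |G(jω)| = 1 at ω ≈ 0.755 rad/s.
∠G(j0.755) = −90° − arctan(0.755/1.7) − arctan(0.755/2) ≈ -134.61°
PM = 180° + (-134.61°) = 45.39°

45.4°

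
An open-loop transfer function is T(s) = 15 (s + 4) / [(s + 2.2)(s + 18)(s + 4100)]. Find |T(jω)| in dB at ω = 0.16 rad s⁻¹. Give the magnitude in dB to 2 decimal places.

-68.66 dB

|j0.16 + 4| = √(0.16² + 4²) = 4.003
|j0.16 + 2.2| = √(0.16² + 2.2²) = 2.206
|j0.16 + 18| = √(0.16² + 18²) = 18
|j0.16 + 4100| = √(0.16² + 4100²) = 4100
|T(j0.16)| = 15 × 4.003 / (2.206 × 18 × 4100) = 0.00036886
20 log₁₀(0.00036886) = -68.663 dB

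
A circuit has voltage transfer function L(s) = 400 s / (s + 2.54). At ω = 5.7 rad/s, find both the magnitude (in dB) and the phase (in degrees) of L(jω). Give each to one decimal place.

|L| = 51.3 dB, ∠L = 24.0 deg

|j5.7| = 5.7
|j5.7 + 2.54| = √(5.7² + 2.54²) = 6.24
|L(j5.7)| = 400 × 5.7 / 6.24 = 365.37
20 log₁₀(365.37) = 51.25 dB
∠(j5.7) = 90.00°
∠(j5.7 + 2.54) = arctan(5.7/2.54) = 65.98°
∠L(j5.7) = 90.00° − 65.98° = 24.02°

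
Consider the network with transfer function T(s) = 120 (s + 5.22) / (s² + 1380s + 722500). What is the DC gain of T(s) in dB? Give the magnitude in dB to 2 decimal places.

-61.24 dB

T(0) = 120 × 5.22 / 722500 = 0.00086699
20 log₁₀(0.00086699) = -61.240 dB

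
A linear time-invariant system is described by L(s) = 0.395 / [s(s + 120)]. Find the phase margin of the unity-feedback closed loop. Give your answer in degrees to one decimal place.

Gain crossover: |L(jω)| = 1 at ω ≈ 0.00329 rad/s.
∠L(j0.00329) = −90° − arctan(0.00329/120) ≈ -90.00°
PM = 180° + (-90.00°) = 90.00°

90.0°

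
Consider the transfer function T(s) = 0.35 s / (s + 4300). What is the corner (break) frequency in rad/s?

The single real pole at s = −4300 gives a corner at ω = 4300 rad/s.

4300 rad/s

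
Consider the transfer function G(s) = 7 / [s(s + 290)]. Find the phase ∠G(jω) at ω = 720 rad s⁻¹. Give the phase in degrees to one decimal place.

-158.1 deg

∠(j720 + 290) = arctan(720/290) = 68.06°
∠(j720) = 90.00°
∠G(j720) = − (68.06° + 90.00°) = -158.06°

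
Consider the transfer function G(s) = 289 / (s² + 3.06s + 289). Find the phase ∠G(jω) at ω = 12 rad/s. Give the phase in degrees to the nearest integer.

∠[(j12)² + 3.06(j12) + 289] = ∠[145 + j36.72] = 14.21°
∠G(j12) = −14.21° = -14.21°

-14 deg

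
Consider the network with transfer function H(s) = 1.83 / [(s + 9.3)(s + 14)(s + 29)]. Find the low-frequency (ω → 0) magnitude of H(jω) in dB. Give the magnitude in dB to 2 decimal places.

-66.29 dB

H(0) = 1.83 / (9.3 × 14 × 29) = 0.00048467
20 log₁₀(0.00048467) = -66.291 dB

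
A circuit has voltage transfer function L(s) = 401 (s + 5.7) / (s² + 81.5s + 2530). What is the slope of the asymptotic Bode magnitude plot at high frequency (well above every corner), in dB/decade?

With 1 zero and 2 poles, the high-frequency asymptotic slope is 20 × (1 − 2) = -20 dB/decade.

-20 dB/decade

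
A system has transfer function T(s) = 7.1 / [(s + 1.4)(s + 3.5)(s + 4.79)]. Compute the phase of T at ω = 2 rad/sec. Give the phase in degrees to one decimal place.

∠(j2 + 1.4) = arctan(2/1.4) = 55.01°
∠(j2 + 3.5) = arctan(2/3.5) = 29.74°
∠(j2 + 4.79) = arctan(2/4.79) = 22.66°
∠T(j2) = − (55.01° + 29.74° + 22.66°) = -107.42°

-107.4°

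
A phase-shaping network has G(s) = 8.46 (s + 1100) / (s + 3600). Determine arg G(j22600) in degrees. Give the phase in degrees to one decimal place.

6.3°

∠(j22600 + 1100) = arctan(22600/1100) = 87.21°
∠(j22600 + 3600) = arctan(22600/3600) = 80.95°
∠G(j22600) = 87.21° − 80.95° = 6.26°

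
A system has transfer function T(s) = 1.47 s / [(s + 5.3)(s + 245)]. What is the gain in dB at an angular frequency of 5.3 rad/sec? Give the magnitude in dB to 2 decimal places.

-47.45 dB

|j5.3| = 5.3
|j5.3 + 5.3| = √(5.3² + 5.3²) = 7.495
|j5.3 + 245| = √(5.3² + 245²) = 245.1
|T(j5.3)| = 1.47 × 5.3 / (7.495 × 245.1) = 0.0042416
20 log₁₀(0.0042416) = -47.449 dB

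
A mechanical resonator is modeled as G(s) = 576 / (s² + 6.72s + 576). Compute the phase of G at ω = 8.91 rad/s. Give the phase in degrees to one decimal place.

∠[(j8.91)² + 6.72(j8.91) + 576] = ∠[496.61 + j59.875] = 6.87°
∠G(j8.91) = −6.87° = -6.87°

-6.9°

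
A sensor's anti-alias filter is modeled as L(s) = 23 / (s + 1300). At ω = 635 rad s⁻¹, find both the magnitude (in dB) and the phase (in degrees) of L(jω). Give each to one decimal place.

|L| = -36.0 dB, ∠L = -26.0°

|j635 + 1300| = √(635² + 1300²) = 1447
|L(j635)| = 23 / 1447 = 0.015897
20 log₁₀(0.015897) = -35.97 dB
∠(j635 + 1300) = arctan(635/1300) = 26.03°
∠L(j635) = −26.03° = -26.03°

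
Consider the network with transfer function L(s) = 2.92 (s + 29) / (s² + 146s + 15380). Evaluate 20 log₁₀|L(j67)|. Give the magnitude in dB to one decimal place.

-36.7 dB

|j67 + 29| = √(67² + 29²) = 73.01
|(j67)² + 146(j67) + 15380| = |10891 + j9782| = 1.464e+04
|L(j67)| = 2.92 × 73.01 / 1.464e+04 = 0.014562
20 log₁₀(0.014562) = -36.74 dB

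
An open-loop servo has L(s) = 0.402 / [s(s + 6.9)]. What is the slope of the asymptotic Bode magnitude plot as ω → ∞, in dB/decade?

-40 dB/decade

With 0 zeros and 2 poles, the high-frequency asymptotic slope is 20 × (0 − 2) = -40 dB/decade.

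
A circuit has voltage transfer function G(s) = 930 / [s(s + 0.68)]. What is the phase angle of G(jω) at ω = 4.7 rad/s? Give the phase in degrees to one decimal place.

∠(j4.7 + 0.68) = arctan(4.7/0.68) = 81.77°
∠(j4.7) = 90.00°
∠G(j4.7) = − (81.77° + 90.00°) = -171.77°

-171.8 deg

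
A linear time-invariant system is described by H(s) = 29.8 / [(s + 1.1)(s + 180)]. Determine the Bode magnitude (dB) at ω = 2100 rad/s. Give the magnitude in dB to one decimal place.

-103.4 dB

|j2100 + 1.1| = √(2100² + 1.1²) = 2100
|j2100 + 180| = √(2100² + 180²) = 2108
|H(j2100)| = 29.8 / (2100 × 2108) = 6.7327e-06
20 log₁₀(6.7327e-06) = -103.44 dB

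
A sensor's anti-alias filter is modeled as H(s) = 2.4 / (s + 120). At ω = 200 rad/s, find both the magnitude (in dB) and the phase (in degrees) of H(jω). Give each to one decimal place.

|j200 + 120| = √(200² + 120²) = 233.2
|H(j200)| = 2.4 / 233.2 = 0.01029
20 log₁₀(0.01029) = -39.75 dB
∠(j200 + 120) = arctan(200/120) = 59.04°
∠H(j200) = −59.04° = -59.04°

|H| = -39.8 dB, ∠H = -59.0°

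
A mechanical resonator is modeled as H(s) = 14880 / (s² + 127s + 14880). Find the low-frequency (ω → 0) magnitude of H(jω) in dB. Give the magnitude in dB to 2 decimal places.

0.00 dB

H(0) = 14880 / 14880 = 1
20 log₁₀(1) = 0.000 dB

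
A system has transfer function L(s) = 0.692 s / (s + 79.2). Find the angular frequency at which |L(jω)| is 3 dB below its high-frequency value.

79.2 rad/s

For a single-pole high-pass, the −3 dB point is at the pole: ω = 79.2 rad/s.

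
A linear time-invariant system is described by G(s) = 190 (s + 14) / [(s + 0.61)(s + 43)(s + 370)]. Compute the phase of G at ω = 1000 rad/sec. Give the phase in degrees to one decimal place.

∠(j1000 + 14) = arctan(1000/14) = 89.20°
∠(j1000 + 0.61) = arctan(1000/0.61) = 89.97°
∠(j1000 + 43) = arctan(1000/43) = 87.54°
∠(j1000 + 370) = arctan(1000/370) = 69.70°
∠G(j1000) = 89.20° − (89.97° + 87.54° + 69.70°) = -158.00°

-158.0°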